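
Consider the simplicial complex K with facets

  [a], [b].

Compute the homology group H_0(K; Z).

We work with the vertex ordering a < b. The simplices of K, each written with vertices in increasing order, are:

  0-simplices (2): a, b

Hence C_0 ≅ Z^2.

Now H_k = ker ∂_k / im ∂_{k+1}, so:

  H_0: rank C_0 − rank ∂_1 = 2 − 0 = 2, and there is no ∂_1, so H_0 ≅ Z^2.

H_0 = Z^2.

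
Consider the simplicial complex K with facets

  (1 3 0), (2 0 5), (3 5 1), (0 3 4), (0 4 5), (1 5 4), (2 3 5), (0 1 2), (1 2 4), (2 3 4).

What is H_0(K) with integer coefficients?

We work with the vertex ordering 0 < 1 < 2 < 3 < 4 < 5. The simplices of K, each written with vertices in increasing order, are:

  0-simplices (6): [0], [1], [2], [3], [4], [5]
  1-simplices (15): [0,1], [0,2], [0,3], [0,4], [0,5], [1,2], [1,3], [1,4], [1,5], [2,3], [2,4], [2,5], [3,4], [3,5], [4,5]
  2-simplices (10): [0,1,2], [0,1,3], [0,2,5], [0,3,4], [0,4,5], [1,2,4], [1,3,5], [1,4,5], [2,3,4], [2,3,5]

so the chain groups are C_0 ≅ Z^6, C_1 ≅ Z^15, C_2 ≅ Z^10.

The boundary map ∂_1: C_1 → C_0 is given by ∂[p,q] = [q] − [p]. For instance
  ∂[1,5] = [5] − [1].
The 6×15 boundary matrix has rank 5 and Smith normal form diag(1,1,1,1,1).

The boundary map ∂_2: C_2 → C_1 maps a triangle to the signed sum of its edges. For instance
  ∂[0,4,5] = [4,5] − [0,5] + [0,4],
  ∂[1,2,4] = [2,4] − [1,4] + [1,2].
As a 15×10 matrix over Z this has rank 10, with invariant factors (1,1,1,1,1,1,1,1,1,2).

From H_k ≅ ker(∂_k) / im(∂_{k+1}) we obtain:

  H_0: rank C_0 − rank ∂_1 = 6 − 5 = 1, and the invariant factors of ∂_1 are all 1, so H_0 ≅ Z.

H_0 = Z.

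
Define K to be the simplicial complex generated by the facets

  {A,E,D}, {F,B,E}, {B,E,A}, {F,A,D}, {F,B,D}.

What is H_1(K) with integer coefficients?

H_1 ≅ Z.

Order the vertices as A < B < D < E < F. Listing each simplex with vertices in this order, K has dimension 2 with simplices:

  0-simplices (5): A, B, D, E, F
  1-simplices (10): AB, AD, AE, AF, BD, BE, BF, DE, DF, EF
  2-simplices (5): ABE, ADE, ADF, BDF, BEF

giving chain groups C_0 ≅ Z^5, C_1 ≅ Z^10, C_2 ≅ Z^5.

∂_1: C_1 → C_0 maps an edge to its endpoints' difference, ∂[p,q] = q − p.
The resulting 5×10 matrix has rank 4, and its Smith normal form has invariant factors (1,1,1,1).

∂_2: C_2 → C_1 acts by ∂[p,q,r] = [q,r] − [p,r] + [p,q]. For instance
  ∂BDF = DF − BF + BD,
  ∂ADE = DE − AE + AD.
The resulting 10×5 matrix has rank 5, and its Smith normal form has invariant factors (1,1,1,1,1).

From H_k ≅ ker(∂_k) / im(∂_{k+1}) we obtain:

  H_1: rank ker ∂_1 − rank ∂_2 = (10 − 4) − 5 = 1, and the invariant factors of ∂_2 are all 1, so H_1 ≅ Z.

(K is a triangulation of the Möbius band.)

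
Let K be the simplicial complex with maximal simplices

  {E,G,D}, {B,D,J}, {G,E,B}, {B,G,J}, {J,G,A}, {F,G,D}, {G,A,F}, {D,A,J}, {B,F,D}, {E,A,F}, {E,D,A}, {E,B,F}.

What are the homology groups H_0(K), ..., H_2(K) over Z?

Fix the vertex order A < B < D < E < F < G < J and write every simplex with vertices in increasing order. Then dim K = 2 and the simplices of K are:

  0-simplices (7): A, B, D, E, F, G, J
  1-simplices (18): AD, AE, AF, AG, AJ, BD, BE, BF, BG, BJ, DE, DF, DG, DJ, EF, EG, FG, GJ
  2-simplices (12): ADE, ADJ, AEF, AFG, AGJ, BDF, BDJ, BEF, BEG, BGJ, DEG, DFG

so the chain groups are C_0 ≅ Z^7, C_1 ≅ Z^18, C_2 ≅ Z^12.

∂_1: C_1 → C_0 is given by ∂[p,q] = [q] − [p]. For instance
  ∂BJ = J − B.
This gives a 7×18 integer matrix of rank 6; reducing to Smith normal form yields diagonal entries (1,1,1,1,1,1).

The boundary map ∂_2: C_2 → C_1 acts by ∂[p,q,r] = [q,r] − [p,r] + [p,q]. For instance
  ∂ADE = DE − AE + AD,
  ∂ADJ = DJ − AJ + AD.
The 18×12 boundary matrix has rank 12 and Smith normal form diag(1,1,1,1,1,1,1,1,1,1,1,2).

Computing H_k = (kernel of ∂_k) / (image of ∂_{k+1}):

  H_0: rank C_0 − rank ∂_1 = 7 − 6 = 1, and the invariant factors of ∂_1 are all 1, so H_0 = Z.
  H_1: rank ker ∂_1 − rank ∂_2 = (18 − 6) − 12 = 0, and ∂_2 has invariant factor 2 > 1, so H_1 = Z/2Z.
  H_2: rank ker ∂_2 − rank ∂_3 = (12 − 12) − 0 = 0, and there is no ∂_3, so H_2 = 0.

H_0 ≅ Z,  H_1 ≅ Z/2Z,  H_2 = 0.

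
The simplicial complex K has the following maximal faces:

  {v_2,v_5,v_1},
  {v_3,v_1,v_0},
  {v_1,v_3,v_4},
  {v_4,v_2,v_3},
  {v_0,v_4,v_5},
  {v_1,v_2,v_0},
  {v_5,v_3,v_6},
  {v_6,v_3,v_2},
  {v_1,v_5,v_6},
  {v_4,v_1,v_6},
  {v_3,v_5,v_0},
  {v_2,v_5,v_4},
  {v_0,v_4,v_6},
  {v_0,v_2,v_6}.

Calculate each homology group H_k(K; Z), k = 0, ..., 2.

Take the total order v_0 < v_1 < v_2 < v_3 < v_4 < v_5 < v_6 on the vertex set. Then K (dimension 2) consists of the simplices:

  0-simplices (7): [v_0], [v_1], [v_2], [v_3], [v_4], [v_5], [v_6]
  1-simplices (21): (21 of them)
  2-simplices (14): (14 of them)

giving chain groups C_0 ≅ Z^7, C_1 ≅ Z^21, C_2 ≅ Z^14.

The boundary map ∂_1: C_1 → C_0 maps an edge to its endpoints' difference, ∂[p,q] = q − p.
This gives a 7×21 integer matrix of rank 6; reducing to Smith normal form yields diagonal entries (1,1,1,1,1,1).

Boundary ∂_2: C_2 → C_1 sends each 2-simplex [p,q,r] to [q,r] − [p,r] + [p,q]. For instance
  ∂[v_1,v_5,v_6] = [v_5,v_6] − [v_1,v_6] + [v_1,v_5],
  ∂[v_2,v_4,v_5] = [v_4,v_5] − [v_2,v_5] + [v_2,v_4].
This gives a 21×14 integer matrix of rank 13; reducing to Smith normal form yields diagonal entries (1,1,1,1,1,1,1,1,1,1,1,1,1).

Now H_k = ker ∂_k / im ∂_{k+1}, so:

  H_0: rank C_0 − rank ∂_1 = 7 − 6 = 1, and the invariant factors of ∂_1 are all 1, so H_0 = Z.
  H_1: rank ker ∂_1 − rank ∂_2 = (21 − 6) − 13 = 2, and the invariant factors of ∂_2 are all 1, so H_1 = Z^2.
  H_2: rank ker ∂_2 − rank ∂_3 = (14 − 13) − 0 = 1, and there is no ∂_3, so H_2 = Z.

H_0 = Z,  H_1 = Z^2,  H_2 = Z.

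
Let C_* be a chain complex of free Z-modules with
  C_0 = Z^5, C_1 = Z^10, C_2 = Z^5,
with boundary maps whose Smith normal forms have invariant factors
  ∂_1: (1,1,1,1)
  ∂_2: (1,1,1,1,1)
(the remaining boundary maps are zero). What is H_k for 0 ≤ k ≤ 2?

H_0 = Z,  H_1 = Z,  H_2 = 0.

H_0: b_0 = 5 − 0 − 4 = 1; torsion from ∂_1 factors > 1: none. So H_0 = Z.
H_1: b_1 = 10 − 4 − 5 = 1; torsion from ∂_2 factors > 1: none. So H_1 = Z.
H_2: b_2 = 5 − 5 − 0 = 0; torsion from ∂_3 factors > 1: none. So H_2 = 0.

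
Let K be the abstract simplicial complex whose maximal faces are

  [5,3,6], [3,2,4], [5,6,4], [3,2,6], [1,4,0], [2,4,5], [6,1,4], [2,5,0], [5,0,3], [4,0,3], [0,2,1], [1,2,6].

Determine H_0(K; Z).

Order the vertices as 0 < 1 < 2 < 3 < 4 < 5 < 6. Listing each simplex with vertices in this order, K has dimension 2 with simplices:

  0-simplices (7): [0], [1], [2], [3], [4], [5], [6]
  1-simplices (18): [0,1], [0,2], [0,3], [0,4], [0,5], [1,2], [1,4], [1,6], [2,3], [2,4], [2,5], [2,6], [3,4], [3,5], [3,6], [4,5], [4,6], [5,6]
  2-simplices (12): [0,1,2], [0,1,4], [0,2,5], [0,3,4], [0,3,5], [1,2,6], [1,4,6], [2,3,4], [2,3,6], [2,4,5], [3,5,6], [4,5,6]

Hence C_0 ≅ Z^7, C_1 ≅ Z^18, C_2 ≅ Z^12.

The boundary map ∂_1: C_1 → C_0 sends each edge [p,q] (with p < q) to q − p. For instance
  ∂[0,5] = [5] − [0].
This gives a 7×18 integer matrix of rank 6; reducing to Smith normal form yields diagonal entries (1,1,1,1,1,1).

Boundary ∂_2: C_2 → C_1 sends each 2-simplex [p,q,r] to [q,r] − [p,r] + [p,q]. For instance
  ∂[2,3,4] = [3,4] − [2,4] + [2,3],
  ∂[4,5,6] = [5,6] − [4,6] + [4,5].
As a 18×12 matrix over Z this has rank 12, with invariant factors (1,1,1,1,1,1,1,1,1,1,1,2).

Now H_k = ker ∂_k / im ∂_{k+1}, so:

  H_0: rank C_0 − rank ∂_1 = 7 − 6 = 1, and the invariant factors of ∂_1 are all 1, so H_0 ≅ Z.

(K is a triangulation of the real projective plane RP^2.)

H_0 = Z.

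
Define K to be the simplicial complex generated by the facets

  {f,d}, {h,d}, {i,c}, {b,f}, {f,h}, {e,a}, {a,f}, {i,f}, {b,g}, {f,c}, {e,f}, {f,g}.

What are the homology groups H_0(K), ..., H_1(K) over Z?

H_0 ≅ Z,  H_1 ≅ Z^4.

Fix the vertex order a < b < c < d < e < f < g < h < i and write every simplex with vertices in increasing order. Then dim K = 1 and the simplices of K are:

  0-simplices (9): a, b, c, d, e, f, g, h, i
  1-simplices (12): ae, af, bf, bg, cf, ci, df, dh, ef, fg, fh, fi

Hence C_0 ≅ Z^9, C_1 ≅ Z^12.

∂_1: C_1 → C_0 is given by ∂[p,q] = [q] − [p]. For instance
  ∂df = f − d.
The resulting 9×12 matrix has rank 8, and its Smith normal form has invariant factors (1,1,1,1,1,1,1,1).

Now H_k = ker ∂_k / im ∂_{k+1}, so:

  H_0: rank C_0 − rank ∂_1 = 9 − 8 = 1, and the invariant factors of ∂_1 are all 1, so H_0 = Z.
  H_1: rank ker ∂_1 − rank ∂_2 = (12 − 8) − 0 = 4, and there is no ∂_2, so H_1 = Z^4.

As a check, the Euler characteristic is 9 − 12 = -3, which agrees with 1 − 4 = -3.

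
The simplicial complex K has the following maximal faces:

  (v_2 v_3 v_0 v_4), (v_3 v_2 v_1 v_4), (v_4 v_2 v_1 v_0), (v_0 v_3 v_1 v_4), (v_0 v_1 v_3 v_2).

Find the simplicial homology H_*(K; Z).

H_0 = Z,  H_1 = 0,  H_2 = 0,  H_3 = Z.

We work with the vertex ordering v_0 < v_1 < v_2 < v_3 < v_4. The simplices of K, each written with vertices in increasing order, are:

  0-simplices (5): [v_0], [v_1], [v_2], [v_3], [v_4]
  1-simplices (10): [v_0,v_1], [v_0,v_2], [v_0,v_3], [v_0,v_4], [v_1,v_2], [v_1,v_3], [v_1,v_4], [v_2,v_3], [v_2,v_4], [v_3,v_4]
  2-simplices (10): [v_0,v_1,v_2], [v_0,v_1,v_3], [v_0,v_1,v_4], [v_0,v_2,v_3], [v_0,v_2,v_4], [v_0,v_3,v_4], [v_1,v_2,v_3], [v_1,v_2,v_4], [v_1,v_3,v_4], [v_2,v_3,v_4]
  3-simplices (5): [v_0,v_1,v_2,v_3], [v_0,v_1,v_2,v_4], [v_0,v_1,v_3,v_4], [v_0,v_2,v_3,v_4], [v_1,v_2,v_3,v_4]

Hence C_0 ≅ Z^5, C_1 ≅ Z^10, C_2 ≅ Z^10, C_3 ≅ Z^5.

Boundary ∂_1: C_1 → C_0 maps an edge to its endpoints' difference, ∂[p,q] = q − p.
As a 5×10 matrix over Z this has rank 4, with invariant factors (1,1,1,1).

The boundary map ∂_2: C_2 → C_1 maps a triangle to the signed sum of its edges. For instance
  ∂[v_0,v_1,v_2] = [v_1,v_2] − [v_0,v_2] + [v_0,v_1],
  ∂[v_0,v_1,v_4] = [v_1,v_4] − [v_0,v_4] + [v_0,v_1].
As a 10×10 matrix over Z this has rank 6, with invariant factors (1,1,1,1,1,1).

∂_3: C_3 → C_2 sends each 3-simplex σ to the alternating sum Σ_i (−1)^i (σ with its i-th vertex removed). For instance
  ∂[v_0,v_1,v_3,v_4] = [v_1,v_3,v_4] − [v_0,v_3,v_4] + [v_0,v_1,v_4] − [v_0,v_1,v_3],
  ∂[v_0,v_1,v_2,v_3] = [v_1,v_2,v_3] − [v_0,v_2,v_3] + [v_0,v_1,v_3] − [v_0,v_1,v_2].
This gives a 10×5 integer matrix of rank 4; reducing to Smith normal form yields diagonal entries (1,1,1,1).

From H_k ≅ ker(∂_k) / im(∂_{k+1}) we obtain:

  H_0: rank C_0 − rank ∂_1 = 5 − 4 = 1, and the invariant factors of ∂_1 are all 1, so H_0 ≅ Z.
  H_1: rank ker ∂_1 − rank ∂_2 = (10 − 4) − 6 = 0, and the invariant factors of ∂_2 are all 1, so H_1 ≅ 0.
  H_2: rank ker ∂_2 − rank ∂_3 = (10 − 6) − 4 = 0, and the invariant factors of ∂_3 are all 1, so H_2 ≅ 0.
  H_3: rank ker ∂_3 − rank ∂_4 = (5 − 4) − 0 = 1, and there is no ∂_4, so H_3 ≅ Z.

(K is a triangulation of the 3-sphere S^3.)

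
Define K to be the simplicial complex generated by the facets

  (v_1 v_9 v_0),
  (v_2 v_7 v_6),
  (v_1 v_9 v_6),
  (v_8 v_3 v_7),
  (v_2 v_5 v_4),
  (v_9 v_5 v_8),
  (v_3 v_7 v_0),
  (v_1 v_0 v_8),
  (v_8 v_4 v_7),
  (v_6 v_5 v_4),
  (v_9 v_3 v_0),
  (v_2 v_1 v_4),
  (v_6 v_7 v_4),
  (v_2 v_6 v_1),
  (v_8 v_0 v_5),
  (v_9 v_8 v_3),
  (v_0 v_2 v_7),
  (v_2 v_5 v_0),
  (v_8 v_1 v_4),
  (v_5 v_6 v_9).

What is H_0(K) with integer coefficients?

H_0 ≅ Z.

We work with the vertex ordering v_0 < v_1 < v_2 < v_3 < v_4 < v_5 < v_6 < v_7 < v_8 < v_9. The simplices of K, each written with vertices in increasing order, are:

  0-simplices (10): [v_0], [v_1], [v_2], [v_3], [v_4], [v_5], [v_6], [v_7], [v_8], [v_9]
  1-simplices (30): (30 of them)
  2-simplices (20): (20 of them)

so the chain groups are C_0 ≅ Z^10, C_1 ≅ Z^30, C_2 ≅ Z^20.

Boundary ∂_1: C_1 → C_0 maps an edge to its endpoints' difference, ∂[p,q] = q − p.
The resulting 10×30 matrix has rank 9, and its Smith normal form has invariant factors (1,1,1,1,1,1,1,1,1).

Boundary ∂_2: C_2 → C_1 sends each 2-simplex [p,q,r] to [q,r] − [p,r] + [p,q]. For instance
  ∂[v_0,v_2,v_7] = [v_2,v_7] − [v_0,v_7] + [v_0,v_2],
  ∂[v_3,v_7,v_8] = [v_7,v_8] − [v_3,v_8] + [v_3,v_7].
The resulting 30×20 matrix has rank 20, and its Smith normal form has invariant factors (1,1,1,1,1,1,1,1,1,1,1,1,1,1,1,1,1,1,1,2).

From H_k ≅ ker(∂_k) / im(∂_{k+1}) we obtain:

  H_0: rank C_0 − rank ∂_1 = 10 − 9 = 1, and the invariant factors of ∂_1 are all 1, so H_0 ≅ Z.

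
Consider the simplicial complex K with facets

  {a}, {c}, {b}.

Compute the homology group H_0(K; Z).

H_0 ≅ Z^3.

Fix the vertex order a < b < c and write every simplex with vertices in increasing order. Then dim K = 0 and the simplices of K are:

  0-simplices (3): a, b, c

giving chain groups C_0 ≅ Z^3.

From H_k ≅ ker(∂_k) / im(∂_{k+1}) we obtain:

  H_0: rank C_0 − rank ∂_1 = 3 − 0 = 3, and there is no ∂_1, so H_0 = Z^3.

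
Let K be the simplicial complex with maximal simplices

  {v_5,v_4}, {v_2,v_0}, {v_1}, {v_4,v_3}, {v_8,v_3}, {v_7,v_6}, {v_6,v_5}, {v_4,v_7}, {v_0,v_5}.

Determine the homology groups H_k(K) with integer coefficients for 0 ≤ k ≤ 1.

H_0 ≅ Z^2,  H_1 ≅ Z.

We work with the vertex ordering v_0 < v_1 < v_2 < v_3 < v_4 < v_5 < v_6 < v_7 < v_8. The simplices of K, each written with vertices in increasing order, are:

  0-simplices (9): [v_0], [v_1], [v_2], [v_3], [v_4], [v_5], [v_6], [v_7], [v_8]
  1-simplices (8): [v_0,v_2], [v_0,v_5], [v_3,v_4], [v_3,v_8], [v_4,v_5], [v_4,v_7], [v_5,v_6], [v_6,v_7]

giving chain groups C_0 ≅ Z^9, C_1 ≅ Z^8.

Boundary ∂_1: C_1 → C_0 maps an edge to its endpoints' difference, ∂[p,q] = q − p.
The resulting 9×8 matrix has rank 7, and its Smith normal form has invariant factors (1,1,1,1,1,1,1).

Reading off H_k = ker ∂_k / im ∂_{k+1}:

  H_0: rank C_0 − rank ∂_1 = 9 − 7 = 2, and the invariant factors of ∂_1 are all 1, so H_0 = Z^2.
  H_1: rank ker ∂_1 − rank ∂_2 = (8 − 7) − 0 = 1, and there is no ∂_2, so H_1 = Z.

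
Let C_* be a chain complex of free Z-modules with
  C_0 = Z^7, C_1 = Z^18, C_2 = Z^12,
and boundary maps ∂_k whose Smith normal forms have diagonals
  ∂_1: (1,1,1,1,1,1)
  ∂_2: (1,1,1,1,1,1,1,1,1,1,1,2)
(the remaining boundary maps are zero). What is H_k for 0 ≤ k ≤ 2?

H_0: b_0 = 7 − 0 − 6 = 1; torsion from ∂_1 factors > 1: none. So H_0 = Z.
H_1: b_1 = 18 − 6 − 12 = 0; torsion from ∂_2 factors > 1: [2]. So H_1 = Z/2.
H_2: b_2 = 12 − 12 − 0 = 0; torsion from ∂_3 factors > 1: none. So H_2 = 0.

H_0 = Z,  H_1 = Z/2,  H_2 = 0.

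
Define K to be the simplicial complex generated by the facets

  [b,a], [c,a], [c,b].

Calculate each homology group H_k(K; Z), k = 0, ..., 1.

H_0 = Z,  H_1 = Z.

Order the vertices as a < b < c. Listing each simplex with vertices in this order, K has dimension 1 with simplices:

  0-simplices (3): a, b, c
  1-simplices (3): ab, ac, bc

Hence C_0 ≅ Z^3, C_1 ≅ Z^3.

∂_1: C_1 → C_0 sends each edge [p,q] (with p < q) to q − p.
This gives a 3×3 integer matrix of rank 2; reducing to Smith normal form yields diagonal entries (1,1).

From H_k ≅ ker(∂_k) / im(∂_{k+1}) we obtain:

  H_0: rank C_0 − rank ∂_1 = 3 − 2 = 1, and the invariant factors of ∂_1 are all 1, so H_0 = Z.
  H_1: rank ker ∂_1 − rank ∂_2 = (3 − 2) − 0 = 1, and there is no ∂_2, so H_1 = Z.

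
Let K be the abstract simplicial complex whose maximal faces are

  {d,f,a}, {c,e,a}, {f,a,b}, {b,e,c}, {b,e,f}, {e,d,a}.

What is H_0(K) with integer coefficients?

Order the vertices as a < b < c < d < e < f. Listing each simplex with vertices in this order, K has dimension 2 with simplices:

  0-simplices (6): a, b, c, d, e, f
  1-simplices (12): ab, ac, ad, ae, af, bc, be, bf, ce, de, df, ef
  2-simplices (6): abf, ace, ade, adf, bce, bef

giving chain groups C_0 ≅ Z^6, C_1 ≅ Z^12, C_2 ≅ Z^6.

∂_1: C_1 → C_0 sends each edge [p,q] (with p < q) to q − p. For instance
  ∂ad = d − a.
The resulting 6×12 matrix has rank 5, and its Smith normal form has invariant factors (1,1,1,1,1).

Boundary ∂_2: C_2 → C_1 acts by ∂[p,q,r] = [q,r] − [p,r] + [p,q]. For instance
  ∂bef = ef − bf + be,
  ∂ace = ce − ae + ac.
This gives a 12×6 integer matrix of rank 6; reducing to Smith normal form yields diagonal entries (1,1,1,1,1,1).

Reading off H_k = ker ∂_k / im ∂_{k+1}:

  H_0: rank C_0 − rank ∂_1 = 6 − 5 = 1, and the invariant factors of ∂_1 are all 1, so H_0 ≅ Z.

H_0 = Z.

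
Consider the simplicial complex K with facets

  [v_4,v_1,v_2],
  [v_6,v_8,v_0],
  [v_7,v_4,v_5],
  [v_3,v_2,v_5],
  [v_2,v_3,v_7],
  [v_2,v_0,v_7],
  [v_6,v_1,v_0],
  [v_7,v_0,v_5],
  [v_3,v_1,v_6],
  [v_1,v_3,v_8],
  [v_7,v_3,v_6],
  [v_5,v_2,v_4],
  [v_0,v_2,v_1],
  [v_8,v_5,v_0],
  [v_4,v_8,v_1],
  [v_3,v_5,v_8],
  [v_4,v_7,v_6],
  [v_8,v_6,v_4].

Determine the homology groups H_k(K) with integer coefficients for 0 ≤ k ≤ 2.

Fix the vertex order v_0 < v_1 < v_2 < v_3 < v_4 < v_5 < v_6 < v_7 < v_8 and write every simplex with vertices in increasing order. Then dim K = 2 and the simplices of K are:

  0-simplices (9): [v_0], [v_1], [v_2], [v_3], [v_4], [v_5], [v_6], [v_7], [v_8]
  1-simplices (27): (27 of them)
  2-simplices (18): (18 of them)

so the chain groups are C_0 ≅ Z^9, C_1 ≅ Z^27, C_2 ≅ Z^18.

Boundary ∂_1: C_1 → C_0 sends each edge [p,q] (with p < q) to q − p. For instance
  ∂[v_3,v_6] = [v_6] − [v_3].
As a 9×27 matrix over Z this has rank 8, with invariant factors (1,1,1,1,1,1,1,1).

The boundary map ∂_2: C_2 → C_1 acts by ∂[p,q,r] = [q,r] − [p,r] + [p,q]. For instance
  ∂[v_3,v_5,v_8] = [v_5,v_8] − [v_3,v_8] + [v_3,v_5],
  ∂[v_2,v_3,v_7] = [v_3,v_7] − [v_2,v_7] + [v_2,v_3].
This gives a 27×18 integer matrix of rank 18; reducing to Smith normal form yields diagonal entries (1,1,1,1,1,1,1,1,1,1,1,1,1,1,1,1,1,2).

Now H_k = ker ∂_k / im ∂_{k+1}, so:

  H_0: rank C_0 − rank ∂_1 = 9 − 8 = 1, and the invariant factors of ∂_1 are all 1, so H_0 = Z.
  H_1: rank ker ∂_1 − rank ∂_2 = (27 − 8) − 18 = 1, and ∂_2 has invariant factor 2 > 1, so H_1 = Z × Z/2.
  H_2: rank ker ∂_2 − rank ∂_3 = (18 − 18) − 0 = 0, and there is no ∂_3, so H_2 = 0.

As a check, the Euler characteristic is 9 − 27 + 18 = 0, which agrees with 1 − 1 + 0 = 0.

H_0 = Z,  H_1 = Z × Z/2,  H_2 = 0.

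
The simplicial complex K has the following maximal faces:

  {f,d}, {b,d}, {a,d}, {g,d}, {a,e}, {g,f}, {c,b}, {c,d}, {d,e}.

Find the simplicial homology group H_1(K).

Take the total order a < b < c < d < e < f < g on the vertex set. Then K (dimension 1) consists of the simplices:

  0-simplices (7): a, b, c, d, e, f, g
  1-simplices (9): ad, ae, bc, bd, cd, de, df, dg, fg

giving chain groups C_0 ≅ Z^7, C_1 ≅ Z^9.

∂_1: C_1 → C_0 is given by ∂[p,q] = [q] − [p].
This gives a 7×9 integer matrix of rank 6; reducing to Smith normal form yields diagonal entries (1,1,1,1,1,1).

From H_k ≅ ker(∂_k) / im(∂_{k+1}) we obtain:

  H_1: rank ker ∂_1 − rank ∂_2 = (9 − 6) − 0 = 3, and there is no ∂_2, so H_1 = Z^3.

H_1 ≅ Z^3.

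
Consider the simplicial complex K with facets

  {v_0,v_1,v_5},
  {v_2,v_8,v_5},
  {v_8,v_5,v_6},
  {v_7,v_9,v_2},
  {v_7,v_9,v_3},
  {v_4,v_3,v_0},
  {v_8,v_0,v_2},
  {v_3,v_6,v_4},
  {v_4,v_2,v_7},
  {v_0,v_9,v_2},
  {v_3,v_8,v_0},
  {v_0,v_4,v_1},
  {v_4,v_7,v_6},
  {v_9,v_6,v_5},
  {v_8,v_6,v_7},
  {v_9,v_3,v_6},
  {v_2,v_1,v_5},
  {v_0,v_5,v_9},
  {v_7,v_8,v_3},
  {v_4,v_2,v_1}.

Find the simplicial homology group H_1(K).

H_1 ≅ Z × Z/2.

We work with the vertex ordering v_0 < v_1 < v_2 < v_3 < v_4 < v_5 < v_6 < v_7 < v_8 < v_9. The simplices of K, each written with vertices in increasing order, are:

  0-simplices (10): [v_0], [v_1], [v_2], [v_3], [v_4], [v_5], [v_6], [v_7], [v_8], [v_9]
  1-simplices (30): (30 of them)
  2-simplices (20): (20 of them)

Hence C_0 ≅ Z^10, C_1 ≅ Z^30, C_2 ≅ Z^20.

The boundary map ∂_1: C_1 → C_0 is given by ∂[p,q] = [q] − [p]. For instance
  ∂[v_0,v_2] = [v_2] − [v_0].
As a 10×30 matrix over Z this has rank 9, with invariant factors (1,1,1,1,1,1,1,1,1).

Boundary ∂_2: C_2 → C_1 sends each 2-simplex [p,q,r] to [q,r] − [p,r] + [p,q]. For instance
  ∂[v_3,v_6,v_9] = [v_6,v_9] − [v_3,v_9] + [v_3,v_6],
  ∂[v_0,v_5,v_9] = [v_5,v_9] − [v_0,v_9] + [v_0,v_5].
The resulting 30×20 matrix has rank 20, and its Smith normal form has invariant factors (1,1,1,1,1,1,1,1,1,1,1,1,1,1,1,1,1,1,1,2).

Now H_k = ker ∂_k / im ∂_{k+1}, so:

  H_1: rank ker ∂_1 − rank ∂_2 = (30 − 9) − 20 = 1, and ∂_2 has invariant factor 2 > 1, so H_1 ≅ Z × Z/2.

(K is a triangulation of the Klein bottle.)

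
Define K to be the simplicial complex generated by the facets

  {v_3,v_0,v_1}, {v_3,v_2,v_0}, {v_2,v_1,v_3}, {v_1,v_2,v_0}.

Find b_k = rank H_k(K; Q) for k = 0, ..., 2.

Order the vertices as v_0 < v_1 < v_2 < v_3. Listing each simplex with vertices in this order, K has dimension 2 with simplices:

  0-simplices (4): [v_0], [v_1], [v_2], [v_3]
  1-simplices (6): [v_0,v_1], [v_0,v_2], [v_0,v_3], [v_1,v_2], [v_1,v_3], [v_2,v_3]
  2-simplices (4): [v_0,v_1,v_2], [v_0,v_1,v_3], [v_0,v_2,v_3], [v_1,v_2,v_3]

so the chain groups are C_0 ≅ Z^4, C_1 ≅ Z^6, C_2 ≅ Z^4.

∂_1: C_1 → C_0 sends each edge [p,q] (with p < q) to q − p.
This gives a 4×6 integer matrix of rank 3; reducing to Smith normal form yields diagonal entries (1,1,1).

Boundary ∂_2: C_2 → C_1 acts by ∂[p,q,r] = [q,r] − [p,r] + [p,q]. For instance
  ∂[v_0,v_1,v_2] = [v_1,v_2] − [v_0,v_2] + [v_0,v_1],
  ∂[v_0,v_1,v_3] = [v_1,v_3] − [v_0,v_3] + [v_0,v_1].
The resulting 6×4 matrix has rank 3, and its Smith normal form has invariant factors (1,1,1).

Computing H_k = (kernel of ∂_k) / (image of ∂_{k+1}):

  H_0: rank C_0 − rank ∂_1 = 4 − 3 = 1, and the invariant factors of ∂_1 are all 1, so H_0 ≅ Z.
  H_1: rank ker ∂_1 − rank ∂_2 = (6 − 3) − 3 = 0, and the invariant factors of ∂_2 are all 1, so H_1 ≅ 0.
  H_2: rank ker ∂_2 − rank ∂_3 = (4 − 3) − 0 = 1, and there is no ∂_3, so H_2 ≅ Z.

Hence the Betti numbers are b_0 = 1, b_1 = 0, b_2 = 1.

b_0 = 1, b_1 = 0, b_2 = 1.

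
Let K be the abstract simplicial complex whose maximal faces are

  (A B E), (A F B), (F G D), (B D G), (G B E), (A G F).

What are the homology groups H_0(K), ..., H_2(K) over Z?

Take the total order A < B < D < E < F < G on the vertex set. Then K (dimension 2) consists of the simplices:

  0-simplices (6): A, B, D, E, F, G
  1-simplices (12): AB, AE, AF, AG, BD, BE, BF, BG, DF, DG, EG, FG
  2-simplices (6): ABE, ABF, AFG, BDG, BEG, DFG

Hence C_0 ≅ Z^6, C_1 ≅ Z^12, C_2 ≅ Z^6.

∂_1: C_1 → C_0 is given by ∂[p,q] = [q] − [p].
The resulting 6×12 matrix has rank 5, and its Smith normal form has invariant factors (1,1,1,1,1).

Boundary ∂_2: C_2 → C_1 maps a triangle to the signed sum of its edges. For instance
  ∂ABE = BE − AE + AB,
  ∂BDG = DG − BG + BD.
The 12×6 boundary matrix has rank 6 and Smith normal form diag(1,1,1,1,1,1).

Now H_k = ker ∂_k / im ∂_{k+1}, so:

  H_0: rank C_0 − rank ∂_1 = 6 − 5 = 1, and the invariant factors of ∂_1 are all 1, so H_0 ≅ Z.
  H_1: rank ker ∂_1 − rank ∂_2 = (12 − 5) − 6 = 1, and the invariant factors of ∂_2 are all 1, so H_1 ≅ Z.
  H_2: rank ker ∂_2 − rank ∂_3 = (6 − 6) − 0 = 0, and there is no ∂_3, so H_2 ≅ 0.

As a check, the Euler characteristic is 6 − 12 + 6 = 0, which agrees with 1 − 1 + 0 = 0.

H_0 = Z,  H_1 = Z,  H_2 = 0.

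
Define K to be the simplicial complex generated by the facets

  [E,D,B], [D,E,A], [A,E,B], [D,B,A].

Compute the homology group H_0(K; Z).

H_0 = Z.

Take the total order A < B < D < E on the vertex set. Then K (dimension 2) consists of the simplices:

  0-simplices (4): A, B, D, E
  1-simplices (6): AB, AD, AE, BD, BE, DE
  2-simplices (4): ABD, ABE, ADE, BDE

so the chain groups are C_0 ≅ Z^4, C_1 ≅ Z^6, C_2 ≅ Z^4.

The boundary map ∂_1: C_1 → C_0 is given by ∂[p,q] = [q] − [p].
The resulting 4×6 matrix has rank 3, and its Smith normal form has invariant factors (1,1,1).

Boundary ∂_2: C_2 → C_1 acts by ∂[p,q,r] = [q,r] − [p,r] + [p,q]. For instance
  ∂ADE = DE − AE + AD,
  ∂ABD = BD − AD + AB.
This gives a 6×4 integer matrix of rank 3; reducing to Smith normal form yields diagonal entries (1,1,1).

From H_k ≅ ker(∂_k) / im(∂_{k+1}) we obtain:

  H_0: rank C_0 − rank ∂_1 = 4 − 3 = 1, and the invariant factors of ∂_1 are all 1, so H_0 ≅ Z.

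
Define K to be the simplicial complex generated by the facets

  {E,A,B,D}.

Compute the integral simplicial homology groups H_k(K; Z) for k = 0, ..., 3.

H_0 ≅ Z,  H_1 = 0,  H_2 = 0,  H_3 = 0.

Order the vertices as A < B < D < E. Listing each simplex with vertices in this order, K has dimension 3 with simplices:

  0-simplices (4): A, B, D, E
  1-simplices (6): AB, AD, AE, BD, BE, DE
  2-simplices (4): ABD, ABE, ADE, BDE
  3-simplices (1): ABDE

Hence C_0 ≅ Z^4, C_1 ≅ Z^6, C_2 ≅ Z^4, C_3 ≅ Z^1.

Boundary ∂_1: C_1 → C_0 sends each edge [p,q] (with p < q) to q − p. For instance
  ∂AD = D − A.
The 4×6 boundary matrix has rank 3 and Smith normal form diag(1,1,1).

Boundary ∂_2: C_2 → C_1 maps a triangle to the signed sum of its edges. For instance
  ∂ABD = BD − AD + AB,
  ∂ADE = DE − AE + AD.
This gives a 6×4 integer matrix of rank 3; reducing to Smith normal form yields diagonal entries (1,1,1).

Boundary ∂_3: C_3 → C_2 sends each 3-simplex σ to the alternating sum Σ_i (−1)^i (σ with its i-th vertex removed). For instance
  ∂ABDE = BDE − ADE + ABE − ABD.
The 4×1 boundary matrix has rank 1 and Smith normal form diag(1).

Computing H_k = (kernel of ∂_k) / (image of ∂_{k+1}):

  H_0: rank C_0 − rank ∂_1 = 4 − 3 = 1, and the invariant factors of ∂_1 are all 1, so H_0 ≅ Z.
  H_1: rank ker ∂_1 − rank ∂_2 = (6 − 3) − 3 = 0, and the invariant factors of ∂_2 are all 1, so H_1 ≅ 0.
  H_2: rank ker ∂_2 − rank ∂_3 = (4 − 3) − 1 = 0, and the invariant factors of ∂_3 are all 1, so H_2 ≅ 0.
  H_3: rank ker ∂_3 − rank ∂_4 = (1 − 1) − 0 = 0, and there is no ∂_4, so H_3 ≅ 0.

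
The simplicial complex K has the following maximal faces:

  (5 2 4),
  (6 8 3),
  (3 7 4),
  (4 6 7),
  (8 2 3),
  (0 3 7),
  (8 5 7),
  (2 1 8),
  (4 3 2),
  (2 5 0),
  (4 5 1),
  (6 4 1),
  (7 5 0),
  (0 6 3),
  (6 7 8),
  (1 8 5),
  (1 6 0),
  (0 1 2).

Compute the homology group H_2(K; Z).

Fix the vertex order 0 < 1 < 2 < 3 < 4 < 5 < 6 < 7 < 8 and write every simplex with vertices in increasing order. Then dim K = 2 and the simplices of K are:

  0-simplices (9): [0], [1], [2], [3], [4], [5], [6], [7], [8]
  1-simplices (27): (27 of them)
  2-simplices (18): [0,1,2], [0,1,6], [0,2,5], [0,3,6], [0,3,7], [0,5,7], [1,2,8], [1,4,5], [1,4,6], [1,5,8], [2,3,4], [2,3,8], [2,4,5], [3,4,7], [3,6,8], [4,6,7], [5,7,8], [6,7,8]

giving chain groups C_0 ≅ Z^9, C_1 ≅ Z^27, C_2 ≅ Z^18.

∂_1: C_1 → C_0 maps an edge to its endpoints' difference, ∂[p,q] = q − p. For instance
  ∂[1,2] = [2] − [1].
The 9×27 boundary matrix has rank 8 and Smith normal form diag(1,1,1,1,1,1,1,1).

The boundary map ∂_2: C_2 → C_1 maps a triangle to the signed sum of its edges. For instance
  ∂[3,6,8] = [6,8] − [3,8] + [3,6],
  ∂[0,3,6] = [3,6] − [0,6] + [0,3].
The resulting 27×18 matrix has rank 18, and its Smith normal form has invariant factors (1,1,1,1,1,1,1,1,1,1,1,1,1,1,1,1,1,2).

Now H_k = ker ∂_k / im ∂_{k+1}, so:

  H_2: rank ker ∂_2 − rank ∂_3 = (18 − 18) − 0 = 0, and there is no ∂_3, so H_2 ≅ 0.

H_2 ≅ 0.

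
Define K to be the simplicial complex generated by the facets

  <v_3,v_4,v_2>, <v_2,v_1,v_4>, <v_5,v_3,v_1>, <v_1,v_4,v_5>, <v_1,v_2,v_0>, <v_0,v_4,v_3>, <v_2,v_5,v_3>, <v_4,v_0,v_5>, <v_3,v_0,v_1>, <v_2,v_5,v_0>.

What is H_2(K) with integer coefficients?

Order the vertices as v_0 < v_1 < v_2 < v_3 < v_4 < v_5. Listing each simplex with vertices in this order, K has dimension 2 with simplices:

  0-simplices (6): [v_0], [v_1], [v_2], [v_3], [v_4], [v_5]
  1-simplices (15): (15 of them)
  2-simplices (10): [v_0,v_1,v_2], [v_0,v_1,v_3], [v_0,v_2,v_5], [v_0,v_3,v_4], [v_0,v_4,v_5], [v_1,v_2,v_4], [v_1,v_3,v_5], [v_1,v_4,v_5], [v_2,v_3,v_4], [v_2,v_3,v_5]

giving chain groups C_0 ≅ Z^6, C_1 ≅ Z^15, C_2 ≅ Z^10.

The boundary map ∂_1: C_1 → C_0 sends each edge [p,q] (with p < q) to q − p. For instance
  ∂[v_1,v_2] = [v_2] − [v_1].
The resulting 6×15 matrix has rank 5, and its Smith normal form has invariant factors (1,1,1,1,1).

Boundary ∂_2: C_2 → C_1 sends each 2-simplex [p,q,r] to [q,r] − [p,r] + [p,q]. For instance
  ∂[v_1,v_3,v_5] = [v_3,v_5] − [v_1,v_5] + [v_1,v_3],
  ∂[v_0,v_4,v_5] = [v_4,v_5] − [v_0,v_5] + [v_0,v_4].
As a 15×10 matrix over Z this has rank 10, with invariant factors (1,1,1,1,1,1,1,1,1,2).

Reading off H_k = ker ∂_k / im ∂_{k+1}:

  H_2: rank ker ∂_2 − rank ∂_3 = (10 − 10) − 0 = 0, and there is no ∂_3, so H_2 = 0.

H_2 = 0.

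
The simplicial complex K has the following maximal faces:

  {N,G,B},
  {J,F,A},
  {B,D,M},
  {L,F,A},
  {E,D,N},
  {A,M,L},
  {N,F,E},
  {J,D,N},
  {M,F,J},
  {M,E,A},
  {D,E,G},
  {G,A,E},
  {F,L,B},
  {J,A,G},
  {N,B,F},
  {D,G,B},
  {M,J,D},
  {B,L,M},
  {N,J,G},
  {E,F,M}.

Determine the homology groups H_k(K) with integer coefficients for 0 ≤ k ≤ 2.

H_0 = Z,  H_1 = Z × Z/2,  H_2 = 0.

K has 10 vertices, 30 edges, 20 triangles.
rank ∂_0 = 0, rank ∂_1 = 9 ⇒ b_0 = 10 − 0 − 9 = 1; all invariant factors of ∂_1 are 1 so no torsion. So H_0 ≅ Z.
rank ∂_1 = 9, rank ∂_2 = 20 ⇒ b_1 = 30 − 9 − 20 = 1; ∂_2 has invariant factor(s) [2] giving torsion. So H_1 ≅ Z × Z/2.
rank ∂_2 = 20, rank ∂_3 = 0 ⇒ b_2 = 20 − 20 − 0 = 0. So H_2 ≅ 0.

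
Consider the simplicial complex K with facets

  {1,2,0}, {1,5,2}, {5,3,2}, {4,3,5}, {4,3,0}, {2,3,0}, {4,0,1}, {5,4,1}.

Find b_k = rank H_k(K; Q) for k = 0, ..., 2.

b_0 = 1, b_1 = 0, b_2 = 1.

We work with the vertex ordering 0 < 1 < 2 < 3 < 4 < 5. The simplices of K, each written with vertices in increasing order, are:

  0-simplices (6): [0], [1], [2], [3], [4], [5]
  1-simplices (12): [0,1], [0,2], [0,3], [0,4], [1,2], [1,4], [1,5], [2,3], [2,5], [3,4], [3,5], [4,5]
  2-simplices (8): [0,1,2], [0,1,4], [0,2,3], [0,3,4], [1,2,5], [1,4,5], [2,3,5], [3,4,5]

Hence C_0 ≅ Z^6, C_1 ≅ Z^12, C_2 ≅ Z^8.

The boundary map ∂_1: C_1 → C_0 sends each edge [p,q] (with p < q) to q − p. For instance
  ∂[1,5] = [5] − [1].
The 6×12 boundary matrix has rank 5 and Smith normal form diag(1,1,1,1,1).

∂_2: C_2 → C_1 maps a triangle to the signed sum of its edges. For instance
  ∂[2,3,5] = [3,5] − [2,5] + [2,3],
  ∂[1,4,5] = [4,5] − [1,5] + [1,4].
As a 12×8 matrix over Z this has rank 7, with invariant factors (1,1,1,1,1,1,1).

From H_k ≅ ker(∂_k) / im(∂_{k+1}) we obtain:

  H_0: rank C_0 − rank ∂_1 = 6 − 5 = 1, and the invariant factors of ∂_1 are all 1, so H_0 = Z.
  H_1: rank ker ∂_1 − rank ∂_2 = (12 − 5) − 7 = 0, and the invariant factors of ∂_2 are all 1, so H_1 = 0.
  H_2: rank ker ∂_2 − rank ∂_3 = (8 − 7) − 0 = 1, and there is no ∂_3, so H_2 = Z.

(K is a triangulation of the 2-sphere S^2.)

Hence the Betti numbers are b_0 = 1, b_1 = 0, b_2 = 1.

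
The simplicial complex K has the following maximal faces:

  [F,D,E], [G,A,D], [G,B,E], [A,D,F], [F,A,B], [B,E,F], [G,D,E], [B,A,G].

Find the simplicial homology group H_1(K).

K has 6 vertices, 12 edges, 8 triangles.
rank ∂_1 = 5, rank ∂_2 = 7 ⇒ b_1 = 12 − 5 − 7 = 0; all invariant factors of ∂_2 are 1 so no torsion. So H_1 = 0.

H_1 ≅ 0.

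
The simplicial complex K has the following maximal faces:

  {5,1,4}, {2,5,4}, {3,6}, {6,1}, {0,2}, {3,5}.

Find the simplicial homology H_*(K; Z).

H_0 ≅ Z,  H_1 ≅ Z,  H_2 = 0.

We work with the vertex ordering 0 < 1 < 2 < 3 < 4 < 5 < 6. The simplices of K, each written with vertices in increasing order, are:

  0-simplices (7): [0], [1], [2], [3], [4], [5], [6]
  1-simplices (9): [0,2], [1,4], [1,5], [1,6], [2,4], [2,5], [3,5], [3,6], [4,5]
  2-simplices (2): [1,4,5], [2,4,5]

so the chain groups are C_0 ≅ Z^7, C_1 ≅ Z^9, C_2 ≅ Z^2.

∂_1: C_1 → C_0 is given by ∂[p,q] = [q] − [p].
The 7×9 boundary matrix has rank 6 and Smith normal form diag(1,1,1,1,1,1).

The boundary map ∂_2: C_2 → C_1 sends each 2-simplex [p,q,r] to [q,r] − [p,r] + [p,q]. For instance
  ∂[1,4,5] = [4,5] − [1,5] + [1,4],
  ∂[2,4,5] = [4,5] − [2,5] + [2,4].
As a 9×2 matrix over Z this has rank 2, with invariant factors (1,1).

Computing H_k = (kernel of ∂_k) / (image of ∂_{k+1}):

  H_0: rank C_0 − rank ∂_1 = 7 − 6 = 1, and the invariant factors of ∂_1 are all 1, so H_0 ≅ Z.
  H_1: rank ker ∂_1 − rank ∂_2 = (9 − 6) − 2 = 1, and the invariant factors of ∂_2 are all 1, so H_1 ≅ Z.
  H_2: rank ker ∂_2 − rank ∂_3 = (2 − 2) − 0 = 0, and there is no ∂_3, so H_2 ≅ 0.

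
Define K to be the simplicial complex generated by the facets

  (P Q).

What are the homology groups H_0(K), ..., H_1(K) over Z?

K has 2 vertices, 1 edge.
rank ∂_0 = 0, rank ∂_1 = 1 ⇒ b_0 = 2 − 0 − 1 = 1; all invariant factors of ∂_1 are 1 so no torsion. So H_0 = Z.
rank ∂_1 = 1, rank ∂_2 = 0 ⇒ b_1 = 1 − 1 − 0 = 0. So H_1 = 0.

H_0 = Z,  H_1 = 0.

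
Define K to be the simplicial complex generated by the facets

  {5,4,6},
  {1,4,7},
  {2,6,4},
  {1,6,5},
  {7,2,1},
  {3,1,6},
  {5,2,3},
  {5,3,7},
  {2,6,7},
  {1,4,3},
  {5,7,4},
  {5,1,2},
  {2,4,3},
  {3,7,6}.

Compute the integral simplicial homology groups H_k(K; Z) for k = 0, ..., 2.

We work with the vertex ordering 1 < 2 < 3 < 4 < 5 < 6 < 7. The simplices of K, each written with vertices in increasing order, are:

  0-simplices (7): [1], [2], [3], [4], [5], [6], [7]
  1-simplices (21): [1,2], [1,3], [1,4], [1,5], [1,6], [1,7], [2,3], [2,4], [2,5], [2,6], [2,7], [3,4], [3,5], [3,6], [3,7], [4,5], [4,6], [4,7], [5,6], [5,7], [6,7]
  2-simplices (14): [1,2,5], [1,2,7], [1,3,4], [1,3,6], [1,4,7], [1,5,6], [2,3,4], [2,3,5], [2,4,6], [2,6,7], [3,5,7], [3,6,7], [4,5,6], [4,5,7]

Hence C_0 ≅ Z^7, C_1 ≅ Z^21, C_2 ≅ Z^14.

The boundary map ∂_1: C_1 → C_0 maps an edge to its endpoints' difference, ∂[p,q] = q − p. For instance
  ∂[2,7] = [7] − [2].
The resulting 7×21 matrix has rank 6, and its Smith normal form has invariant factors (1,1,1,1,1,1).

∂_2: C_2 → C_1 sends each 2-simplex [p,q,r] to [q,r] − [p,r] + [p,q]. For instance
  ∂[2,6,7] = [6,7] − [2,7] + [2,6],
  ∂[1,4,7] = [4,7] − [1,7] + [1,4].
The resulting 21×14 matrix has rank 13, and its Smith normal form has invariant factors (1,1,1,1,1,1,1,1,1,1,1,1,1).

Reading off H_k = ker ∂_k / im ∂_{k+1}:

  H_0: rank C_0 − rank ∂_1 = 7 − 6 = 1, and the invariant factors of ∂_1 are all 1, so H_0 ≅ Z.
  H_1: rank ker ∂_1 − rank ∂_2 = (21 − 6) − 13 = 2, and the invariant factors of ∂_2 are all 1, so H_1 ≅ Z^2.
  H_2: rank ker ∂_2 − rank ∂_3 = (14 − 13) − 0 = 1, and there is no ∂_3, so H_2 ≅ Z.

H_0 ≅ Z,  H_1 ≅ Z^2,  H_2 ≅ Z.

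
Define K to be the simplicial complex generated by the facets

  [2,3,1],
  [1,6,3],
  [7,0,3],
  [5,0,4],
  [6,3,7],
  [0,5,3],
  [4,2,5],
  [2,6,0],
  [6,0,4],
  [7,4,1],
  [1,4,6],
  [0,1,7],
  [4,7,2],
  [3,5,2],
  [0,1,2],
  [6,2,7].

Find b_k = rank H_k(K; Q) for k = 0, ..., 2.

Take the total order 0 < 1 < 2 < 3 < 4 < 5 < 6 < 7 on the vertex set. Then K (dimension 2) consists of the simplices:

  0-simplices (8): [0], [1], [2], [3], [4], [5], [6], [7]
  1-simplices (24): (24 of them)
  2-simplices (16): [0,1,2], [0,1,7], [0,2,6], [0,3,5], [0,3,7], [0,4,5], [0,4,6], [1,2,3], [1,3,6], [1,4,6], [1,4,7], [2,3,5], [2,4,5], [2,4,7], [2,6,7], [3,6,7]

so the chain groups are C_0 ≅ Z^8, C_1 ≅ Z^24, C_2 ≅ Z^16.

Boundary ∂_1: C_1 → C_0 is given by ∂[p,q] = [q] − [p].
As a 8×24 matrix over Z this has rank 7, with invariant factors (1,1,1,1,1,1,1).

∂_2: C_2 → C_1 acts by ∂[p,q,r] = [q,r] − [p,r] + [p,q]. For instance
  ∂[1,2,3] = [2,3] − [1,3] + [1,2],
  ∂[1,4,7] = [4,7] − [1,7] + [1,4].
This gives a 24×16 integer matrix of rank 15; reducing to Smith normal form yields diagonal entries (1,1,1,1,1,1,1,1,1,1,1,1,1,1,1).

Reading off H_k = ker ∂_k / im ∂_{k+1}:

  H_0: rank C_0 − rank ∂_1 = 8 − 7 = 1, and the invariant factors of ∂_1 are all 1, so H_0 ≅ Z.
  H_1: rank ker ∂_1 − rank ∂_2 = (24 − 7) − 15 = 2, and the invariant factors of ∂_2 are all 1, so H_1 ≅ Z^2.
  H_2: rank ker ∂_2 − rank ∂_3 = (16 − 15) − 0 = 1, and there is no ∂_3, so H_2 ≅ Z.

As a check, the Euler characteristic is 8 − 24 + 16 = 0, which agrees with 1 − 2 + 1 = 0.

Hence the Betti numbers are b_0 = 1, b_1 = 2, b_2 = 1.

b_0 = 1, b_1 = 2, b_2 = 1.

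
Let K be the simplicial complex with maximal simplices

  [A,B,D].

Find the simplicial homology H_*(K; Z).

H_0 ≅ Z,  H_1 = 0,  H_2 = 0.

Fix the vertex order A < B < D and write every simplex with vertices in increasing order. Then dim K = 2 and the simplices of K are:

  0-simplices (3): A, B, D
  1-simplices (3): AB, AD, BD
  2-simplices (1): ABD

so the chain groups are C_0 ≅ Z^3, C_1 ≅ Z^3, C_2 ≅ Z^1.

The boundary map ∂_1: C_1 → C_0 is given by ∂[p,q] = [q] − [p].
As a 3×3 matrix over Z this has rank 2, with invariant factors (1,1).

Boundary ∂_2: C_2 → C_1 sends each 2-simplex [p,q,r] to [q,r] − [p,r] + [p,q]. For instance
  ∂ABD = BD − AD + AB.
This gives a 3×1 integer matrix of rank 1; reducing to Smith normal form yields diagonal entries (1).

From H_k ≅ ker(∂_k) / im(∂_{k+1}) we obtain:

  H_0: rank C_0 − rank ∂_1 = 3 − 2 = 1, and the invariant factors of ∂_1 are all 1, so H_0 = Z.
  H_1: rank ker ∂_1 − rank ∂_2 = (3 − 2) − 1 = 0, and the invariant factors of ∂_2 are all 1, so H_1 = 0.
  H_2: rank ker ∂_2 − rank ∂_3 = (1 − 1) − 0 = 0, and there is no ∂_3, so H_2 = 0.

As a check, the Euler characteristic is 3 − 3 + 1 = 1, which agrees with 1 − 0 + 0 = 1.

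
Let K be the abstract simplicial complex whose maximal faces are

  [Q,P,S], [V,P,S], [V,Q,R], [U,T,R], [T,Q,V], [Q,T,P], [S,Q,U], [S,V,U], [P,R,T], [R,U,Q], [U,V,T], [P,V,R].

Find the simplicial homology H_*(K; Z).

H_0 = Z,  H_1 = Z/2Z,  H_2 = 0.

K has 7 vertices, 18 edges, 12 triangles.
rank ∂_0 = 0, rank ∂_1 = 6 ⇒ b_0 = 7 − 0 − 6 = 1; all invariant factors of ∂_1 are 1 so no torsion. So H_0 = Z.
rank ∂_1 = 6, rank ∂_2 = 12 ⇒ b_1 = 18 − 6 − 12 = 0; ∂_2 has invariant factor(s) [2] giving torsion. So H_1 = Z/2Z.
rank ∂_2 = 12, rank ∂_3 = 0 ⇒ b_2 = 12 − 12 − 0 = 0. So H_2 = 0.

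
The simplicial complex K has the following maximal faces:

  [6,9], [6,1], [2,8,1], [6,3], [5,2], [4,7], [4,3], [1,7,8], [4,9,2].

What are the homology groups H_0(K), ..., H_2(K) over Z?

Take the total order 1 < 2 < 3 < 4 < 5 < 6 < 7 < 8 < 9 on the vertex set. Then K (dimension 2) consists of the simplices:

  0-simplices (9): [1], [2], [3], [4], [5], [6], [7], [8], [9]
  1-simplices (14): [1,2], [1,6], [1,7], [1,8], [2,4], [2,5], [2,8], [2,9], [3,4], [3,6], [4,7], [4,9], [6,9], [7,8]
  2-simplices (3): [1,2,8], [1,7,8], [2,4,9]

so the chain groups are C_0 ≅ Z^9, C_1 ≅ Z^14, C_2 ≅ Z^3.

Boundary ∂_1: C_1 → C_0 is given by ∂[p,q] = [q] − [p].
As a 9×14 matrix over Z this has rank 8, with invariant factors (1,1,1,1,1,1,1,1).

The boundary map ∂_2: C_2 → C_1 acts by ∂[p,q,r] = [q,r] − [p,r] + [p,q]. For instance
  ∂[2,4,9] = [4,9] − [2,9] + [2,4],
  ∂[1,7,8] = [7,8] − [1,8] + [1,7].
This gives a 14×3 integer matrix of rank 3; reducing to Smith normal form yields diagonal entries (1,1,1).

Reading off H_k = ker ∂_k / im ∂_{k+1}:

  H_0: rank C_0 − rank ∂_1 = 9 − 8 = 1, and the invariant factors of ∂_1 are all 1, so H_0 = Z.
  H_1: rank ker ∂_1 − rank ∂_2 = (14 − 8) − 3 = 3, and the invariant factors of ∂_2 are all 1, so H_1 = Z^3.
  H_2: rank ker ∂_2 − rank ∂_3 = (3 − 3) − 0 = 0, and there is no ∂_3, so H_2 = 0.

H_0 ≅ Z,  H_1 ≅ Z^3,  H_2 = 0.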